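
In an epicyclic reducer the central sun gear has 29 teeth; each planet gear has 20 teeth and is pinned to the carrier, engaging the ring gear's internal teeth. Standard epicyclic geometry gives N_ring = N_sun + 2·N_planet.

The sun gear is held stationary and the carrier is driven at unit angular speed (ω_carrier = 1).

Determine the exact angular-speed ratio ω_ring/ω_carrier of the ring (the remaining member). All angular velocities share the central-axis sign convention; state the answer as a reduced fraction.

N_ring = 29 + 2·20 = 69
29(ω_s−ω_c) = −69(ω_r−ω_c),  ω_s=0, ω_c=1
ω_r = 1 − (29/69)(0−1) = 98/69
ω_r/ω_c = 98/69

98/69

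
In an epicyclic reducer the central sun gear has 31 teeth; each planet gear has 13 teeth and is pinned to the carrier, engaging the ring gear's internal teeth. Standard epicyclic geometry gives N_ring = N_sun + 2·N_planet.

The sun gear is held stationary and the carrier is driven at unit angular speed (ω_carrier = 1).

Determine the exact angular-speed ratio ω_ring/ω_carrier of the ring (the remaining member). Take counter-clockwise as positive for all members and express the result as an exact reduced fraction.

N_ring = 31 + 2·13 = 57
31(ω_s−ω_c) = −57(ω_r−ω_c),  ω_s=0, ω_c=1
ω_r = 1 − (31/57)(0−1) = 88/57
ω_r/ω_c = 88/57

88/57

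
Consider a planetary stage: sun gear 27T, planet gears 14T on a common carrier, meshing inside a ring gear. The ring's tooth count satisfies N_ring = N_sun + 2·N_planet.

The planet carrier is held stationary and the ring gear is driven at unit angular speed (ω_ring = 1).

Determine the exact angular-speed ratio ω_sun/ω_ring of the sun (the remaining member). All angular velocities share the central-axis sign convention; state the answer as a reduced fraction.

-55/27

N_ring = 27 + 2·14 = 55
27(ω_s−ω_c) = −55(ω_r−ω_c),  ω_c=0, ω_r=1
ω_s = 0 − (55/27)(1−0) = -55/27
ω_s/ω_r = -55/27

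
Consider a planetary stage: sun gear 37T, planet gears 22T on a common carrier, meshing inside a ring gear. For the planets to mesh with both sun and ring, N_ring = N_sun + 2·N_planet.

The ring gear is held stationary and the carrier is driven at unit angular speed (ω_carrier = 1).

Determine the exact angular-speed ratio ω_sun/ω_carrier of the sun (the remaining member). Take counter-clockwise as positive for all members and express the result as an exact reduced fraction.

N_ring = 37 + 2·22 = 81
37(ω_s−ω_c) = −81(ω_r−ω_c),  ω_r=0, ω_c=1
ω_s = 1 − (81/37)(0−1) = 118/37
ω_s/ω_c = 118/37

118/37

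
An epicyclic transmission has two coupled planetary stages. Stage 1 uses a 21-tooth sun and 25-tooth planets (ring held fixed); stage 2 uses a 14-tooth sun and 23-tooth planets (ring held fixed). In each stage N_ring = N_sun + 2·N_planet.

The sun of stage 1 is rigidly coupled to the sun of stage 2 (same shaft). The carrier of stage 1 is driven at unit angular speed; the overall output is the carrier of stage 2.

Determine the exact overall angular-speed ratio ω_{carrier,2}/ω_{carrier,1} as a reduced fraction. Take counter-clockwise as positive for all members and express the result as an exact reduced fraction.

92/111

Stage 1: N_ring = 21 + 2·25 = 71
Stage 1: 21(ω_s−ω_c) = −71(ω_r−ω_c),  ω_r=0, ω_c=1
Stage 1: ω_s = 1 − (71/21)(0−1) = 92/21
  ⇒ ω_s¹/ω_c¹ = 92/21
Stage 2: N_ring = 14 + 2·23 = 60
Stage 2: 14(ω_s−ω_c) = −60(ω_r−ω_c),  ω_r=0, ω_s=1
Stage 2: 14(1−ω_c) = −60(0−ω_c)  ⇒  74ω_c = 14  ⇒  ω_c = 7/37
  ⇒ ω_c²/ω_s² = 7/37
Coupling ω_s² = ω_s¹ ⇒ overall = 92/21 × 7/37 = 92/111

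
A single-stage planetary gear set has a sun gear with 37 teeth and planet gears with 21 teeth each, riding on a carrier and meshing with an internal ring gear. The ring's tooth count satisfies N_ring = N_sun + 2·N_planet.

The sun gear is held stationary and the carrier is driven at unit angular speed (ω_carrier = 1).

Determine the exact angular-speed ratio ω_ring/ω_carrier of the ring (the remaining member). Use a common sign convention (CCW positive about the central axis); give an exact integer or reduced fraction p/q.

N_ring = 37 + 2·21 = 79
37(ω_s−ω_c) = −79(ω_r−ω_c),  ω_s=0, ω_c=1
ω_r = 1 − (37/79)(0−1) = 116/79
ω_r/ω_c = 116/79

116/79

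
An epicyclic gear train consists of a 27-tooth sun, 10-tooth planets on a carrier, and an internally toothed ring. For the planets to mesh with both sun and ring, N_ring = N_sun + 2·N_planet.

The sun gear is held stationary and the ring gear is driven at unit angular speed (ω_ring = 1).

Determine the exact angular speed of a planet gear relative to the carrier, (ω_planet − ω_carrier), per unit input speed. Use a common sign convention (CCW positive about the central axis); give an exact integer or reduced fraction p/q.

N_ring = 27 + 2·10 = 47
27(ω_s−ω_c) = −47(ω_r−ω_c),  ω_s=0, ω_r=1
27(0−ω_c) = −47(1−ω_c)  ⇒  74ω_c = 47  ⇒  ω_c = 47/74
sun–planet: 27·(0−47/74) = −10·(ω_p−ω_c)  ⇒  ω_p−ω_c = −(27/10)·(-47/74) = 1269/740

1269/740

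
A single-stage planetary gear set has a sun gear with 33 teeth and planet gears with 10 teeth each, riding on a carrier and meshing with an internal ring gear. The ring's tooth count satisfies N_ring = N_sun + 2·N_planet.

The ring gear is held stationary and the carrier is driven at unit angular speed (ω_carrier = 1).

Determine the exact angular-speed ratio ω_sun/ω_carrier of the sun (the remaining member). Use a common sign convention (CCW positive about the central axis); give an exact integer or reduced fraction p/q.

86/33

N_ring = 33 + 2·10 = 53
33(ω_s−ω_c) = −53(ω_r−ω_c),  ω_r=0, ω_c=1
ω_s = 1 − (53/33)(0−1) = 86/33
ω_s/ω_c = 86/33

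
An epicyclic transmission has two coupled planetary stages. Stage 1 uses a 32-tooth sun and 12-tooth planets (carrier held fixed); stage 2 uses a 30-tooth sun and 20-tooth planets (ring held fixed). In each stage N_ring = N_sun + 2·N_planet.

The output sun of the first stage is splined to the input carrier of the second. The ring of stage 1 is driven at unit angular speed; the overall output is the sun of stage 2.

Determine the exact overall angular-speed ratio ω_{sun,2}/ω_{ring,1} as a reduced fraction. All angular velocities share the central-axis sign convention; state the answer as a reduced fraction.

Stage 1: N_ring = 32 + 2·12 = 56
Stage 1: 32(ω_s−ω_c) = −56(ω_r−ω_c),  ω_c=0, ω_r=1
Stage 1: ω_s = 0 − (56/32)(1−0) = -7/4
  ⇒ ω_s¹/ω_r¹ = -7/4
Stage 2: N_ring = 30 + 2·20 = 70
Stage 2: 30(ω_s−ω_c) = −70(ω_r−ω_c),  ω_r=0, ω_c=1
Stage 2: ω_s = 1 − (70/30)(0−1) = 10/3
  ⇒ ω_s²/ω_c² = 10/3
Coupling ω_c² = ω_s¹ ⇒ overall = -7/4 × 10/3 = -35/6

-35/6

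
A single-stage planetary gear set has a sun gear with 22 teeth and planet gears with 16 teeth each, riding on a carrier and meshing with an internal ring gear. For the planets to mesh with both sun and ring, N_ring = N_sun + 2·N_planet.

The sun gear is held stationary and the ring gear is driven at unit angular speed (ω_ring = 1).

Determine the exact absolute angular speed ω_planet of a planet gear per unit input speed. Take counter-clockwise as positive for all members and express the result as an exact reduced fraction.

27/16

N_ring = 22 + 2·16 = 54
22(ω_s−ω_c) = −54(ω_r−ω_c),  ω_s=0, ω_r=1
22(0−ω_c) = −54(1−ω_c)  ⇒  76ω_c = 54  ⇒  ω_c = 27/38
sun–planet: 22·(0−27/38) = −16·(ω_p−ω_c)  ⇒  ω_p−ω_c = −(22/16)·(-27/38) = 297/304
ω_p = 27/38 + 297/304 = 27/16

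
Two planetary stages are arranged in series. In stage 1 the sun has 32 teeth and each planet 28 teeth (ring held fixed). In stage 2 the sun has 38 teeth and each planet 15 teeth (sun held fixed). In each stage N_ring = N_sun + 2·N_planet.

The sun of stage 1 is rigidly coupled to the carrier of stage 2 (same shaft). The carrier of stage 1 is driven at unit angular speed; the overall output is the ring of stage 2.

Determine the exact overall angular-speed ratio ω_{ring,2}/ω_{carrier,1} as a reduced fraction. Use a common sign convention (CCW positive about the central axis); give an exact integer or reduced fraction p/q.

Stage 1: N_ring = 32 + 2·28 = 88
Stage 1: 32(ω_s−ω_c) = −88(ω_r−ω_c),  ω_r=0, ω_c=1
Stage 1: ω_s = 1 − (88/32)(0−1) = 15/4
  ⇒ ω_s¹/ω_c¹ = 15/4
Stage 2: N_ring = 38 + 2·15 = 68
Stage 2: 38(ω_s−ω_c) = −68(ω_r−ω_c),  ω_s=0, ω_c=1
Stage 2: ω_r = 1 − (38/68)(0−1) = 53/34
  ⇒ ω_r²/ω_c² = 53/34
Coupling ω_c² = ω_s¹ ⇒ overall = 15/4 × 53/34 = 795/136

795/136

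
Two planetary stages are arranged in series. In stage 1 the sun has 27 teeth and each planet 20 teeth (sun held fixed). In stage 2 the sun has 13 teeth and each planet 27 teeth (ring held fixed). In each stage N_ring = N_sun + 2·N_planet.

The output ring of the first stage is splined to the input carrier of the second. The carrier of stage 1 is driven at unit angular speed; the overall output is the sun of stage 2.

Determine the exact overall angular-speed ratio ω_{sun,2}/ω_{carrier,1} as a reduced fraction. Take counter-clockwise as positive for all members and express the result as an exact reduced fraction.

7520/871

Stage 1: N_ring = 27 + 2·20 = 67
Stage 1: 27(ω_s−ω_c) = −67(ω_r−ω_c),  ω_s=0, ω_c=1
Stage 1: ω_r = 1 − (27/67)(0−1) = 94/67
  ⇒ ω_r¹/ω_c¹ = 94/67
Stage 2: N_ring = 13 + 2·27 = 67
Stage 2: 13(ω_s−ω_c) = −67(ω_r−ω_c),  ω_r=0, ω_c=1
Stage 2: ω_s = 1 − (67/13)(0−1) = 80/13
  ⇒ ω_s²/ω_c² = 80/13
Coupling ω_c² = ω_r¹ ⇒ overall = 94/67 × 80/13 = 7520/871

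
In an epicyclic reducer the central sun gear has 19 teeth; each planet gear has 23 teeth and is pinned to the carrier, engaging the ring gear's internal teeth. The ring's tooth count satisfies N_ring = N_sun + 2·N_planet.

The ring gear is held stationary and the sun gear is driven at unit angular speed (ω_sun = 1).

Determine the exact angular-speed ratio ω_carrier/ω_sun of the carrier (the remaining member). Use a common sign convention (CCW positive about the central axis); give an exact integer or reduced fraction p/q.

19/84

N_ring = 19 + 2·23 = 65
19(ω_s−ω_c) = −65(ω_r−ω_c),  ω_r=0, ω_s=1
19(1−ω_c) = −65(0−ω_c)  ⇒  84ω_c = 19  ⇒  ω_c = 19/84
ω_c/ω_s = 19/84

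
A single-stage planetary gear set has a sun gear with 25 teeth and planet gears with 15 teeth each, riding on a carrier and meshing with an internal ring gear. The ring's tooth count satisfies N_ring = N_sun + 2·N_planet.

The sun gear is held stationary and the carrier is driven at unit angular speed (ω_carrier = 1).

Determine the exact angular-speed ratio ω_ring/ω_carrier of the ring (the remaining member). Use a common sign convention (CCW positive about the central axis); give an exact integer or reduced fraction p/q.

16/11

N_ring = 25 + 2·15 = 55
25(ω_s−ω_c) = −55(ω_r−ω_c),  ω_s=0, ω_c=1
ω_r = 1 − (25/55)(0−1) = 16/11
ω_r/ω_c = 16/11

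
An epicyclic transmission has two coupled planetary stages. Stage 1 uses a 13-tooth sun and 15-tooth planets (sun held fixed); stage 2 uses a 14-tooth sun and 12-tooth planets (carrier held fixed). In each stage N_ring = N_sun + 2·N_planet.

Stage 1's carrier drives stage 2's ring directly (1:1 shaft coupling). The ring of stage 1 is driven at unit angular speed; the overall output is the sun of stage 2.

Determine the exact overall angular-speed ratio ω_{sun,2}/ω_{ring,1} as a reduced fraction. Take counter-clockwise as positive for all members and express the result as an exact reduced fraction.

-817/392

Stage 1: N_ring = 13 + 2·15 = 43
Stage 1: 13(ω_s−ω_c) = −43(ω_r−ω_c),  ω_s=0, ω_r=1
Stage 1: 13(0−ω_c) = −43(1−ω_c)  ⇒  56ω_c = 43  ⇒  ω_c = 43/56
  ⇒ ω_c¹/ω_r¹ = 43/56
Stage 2: N_ring = 14 + 2·12 = 38
Stage 2: 14(ω_s−ω_c) = −38(ω_r−ω_c),  ω_c=0, ω_r=1
Stage 2: ω_s = 0 − (38/14)(1−0) = -19/7
  ⇒ ω_s²/ω_r² = -19/7
Coupling ω_r² = ω_c¹ ⇒ overall = 43/56 × -19/7 = -817/392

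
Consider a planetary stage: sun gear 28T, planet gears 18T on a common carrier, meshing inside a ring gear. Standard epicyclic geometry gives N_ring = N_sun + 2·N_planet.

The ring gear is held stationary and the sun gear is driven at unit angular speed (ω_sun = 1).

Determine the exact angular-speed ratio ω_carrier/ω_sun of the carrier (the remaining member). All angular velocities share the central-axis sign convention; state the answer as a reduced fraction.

N_ring = 28 + 2·18 = 64
28(ω_s−ω_c) = −64(ω_r−ω_c),  ω_r=0, ω_s=1
28(1−ω_c) = −64(0−ω_c)  ⇒  92ω_c = 28  ⇒  ω_c = 7/23
ω_c/ω_s = 7/23

7/23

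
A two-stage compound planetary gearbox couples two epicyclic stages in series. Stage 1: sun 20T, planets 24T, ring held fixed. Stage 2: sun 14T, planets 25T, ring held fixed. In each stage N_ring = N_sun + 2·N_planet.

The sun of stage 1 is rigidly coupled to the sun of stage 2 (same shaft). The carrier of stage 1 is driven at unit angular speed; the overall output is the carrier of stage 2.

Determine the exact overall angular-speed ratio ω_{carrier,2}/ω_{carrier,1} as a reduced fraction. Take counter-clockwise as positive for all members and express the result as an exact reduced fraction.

154/195

Stage 1: N_ring = 20 + 2·24 = 68
Stage 1: 20(ω_s−ω_c) = −68(ω_r−ω_c),  ω_r=0, ω_c=1
Stage 1: ω_s = 1 − (68/20)(0−1) = 22/5
  ⇒ ω_s¹/ω_c¹ = 22/5
Stage 2: N_ring = 14 + 2·25 = 64
Stage 2: 14(ω_s−ω_c) = −64(ω_r−ω_c),  ω_r=0, ω_s=1
Stage 2: 14(1−ω_c) = −64(0−ω_c)  ⇒  78ω_c = 14  ⇒  ω_c = 7/39
  ⇒ ω_c²/ω_s² = 7/39
Coupling ω_s² = ω_s¹ ⇒ overall = 22/5 × 7/39 = 154/195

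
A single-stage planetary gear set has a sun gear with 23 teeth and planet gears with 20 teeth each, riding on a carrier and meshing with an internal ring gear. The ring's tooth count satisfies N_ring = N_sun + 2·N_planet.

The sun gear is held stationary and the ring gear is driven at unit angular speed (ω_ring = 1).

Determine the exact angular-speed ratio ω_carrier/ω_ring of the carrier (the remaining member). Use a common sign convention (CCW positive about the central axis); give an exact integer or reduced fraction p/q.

N_ring = 23 + 2·20 = 63
23(ω_s−ω_c) = −63(ω_r−ω_c),  ω_s=0, ω_r=1
23(0−ω_c) = −63(1−ω_c)  ⇒  86ω_c = 63  ⇒  ω_c = 63/86
ω_c/ω_r = 63/86

63/86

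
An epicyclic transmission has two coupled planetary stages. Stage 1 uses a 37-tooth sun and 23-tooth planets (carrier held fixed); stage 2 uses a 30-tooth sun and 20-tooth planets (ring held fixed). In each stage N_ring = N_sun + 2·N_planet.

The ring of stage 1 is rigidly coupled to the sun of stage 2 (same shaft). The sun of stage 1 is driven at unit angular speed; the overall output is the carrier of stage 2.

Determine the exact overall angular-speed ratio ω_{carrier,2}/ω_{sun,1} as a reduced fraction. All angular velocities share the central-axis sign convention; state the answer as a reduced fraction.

Stage 1: N_ring = 37 + 2·23 = 83
Stage 1: 37(ω_s−ω_c) = −83(ω_r−ω_c),  ω_c=0, ω_s=1
Stage 1: ω_r = 0 − (37/83)(1−0) = -37/83
  ⇒ ω_r¹/ω_s¹ = -37/83
Stage 2: N_ring = 30 + 2·20 = 70
Stage 2: 30(ω_s−ω_c) = −70(ω_r−ω_c),  ω_r=0, ω_s=1
Stage 2: 30(1−ω_c) = −70(0−ω_c)  ⇒  100ω_c = 30  ⇒  ω_c = 3/10
  ⇒ ω_c²/ω_s² = 3/10
Coupling ω_s² = ω_r¹ ⇒ overall = -37/83 × 3/10 = -111/830

-111/830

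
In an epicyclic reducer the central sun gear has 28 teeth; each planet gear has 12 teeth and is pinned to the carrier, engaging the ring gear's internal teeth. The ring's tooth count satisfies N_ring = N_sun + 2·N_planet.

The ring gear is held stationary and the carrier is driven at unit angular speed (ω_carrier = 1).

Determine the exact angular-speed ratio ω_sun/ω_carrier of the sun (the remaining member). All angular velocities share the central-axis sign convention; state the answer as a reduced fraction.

N_ring = 28 + 2·12 = 52
28(ω_s−ω_c) = −52(ω_r−ω_c),  ω_r=0, ω_c=1
ω_s = 1 − (52/28)(0−1) = 20/7
ω_s/ω_c = 20/7

20/7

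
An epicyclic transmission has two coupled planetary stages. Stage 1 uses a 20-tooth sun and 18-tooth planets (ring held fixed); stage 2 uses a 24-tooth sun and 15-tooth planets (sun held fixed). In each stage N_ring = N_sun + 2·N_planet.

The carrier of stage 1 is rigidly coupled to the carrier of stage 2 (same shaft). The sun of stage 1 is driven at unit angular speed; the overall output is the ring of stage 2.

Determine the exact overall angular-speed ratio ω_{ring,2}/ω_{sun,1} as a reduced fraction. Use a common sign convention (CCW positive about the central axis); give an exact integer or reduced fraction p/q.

Stage 1: N_ring = 20 + 2·18 = 56
Stage 1: 20(ω_s−ω_c) = −56(ω_r−ω_c),  ω_r=0, ω_s=1
Stage 1: 20(1−ω_c) = −56(0−ω_c)  ⇒  76ω_c = 20  ⇒  ω_c = 5/19
  ⇒ ω_c¹/ω_s¹ = 5/19
Stage 2: N_ring = 24 + 2·15 = 54
Stage 2: 24(ω_s−ω_c) = −54(ω_r−ω_c),  ω_s=0, ω_c=1
Stage 2: ω_r = 1 − (24/54)(0−1) = 13/9
  ⇒ ω_r²/ω_c² = 13/9
Coupling ω_c² = ω_c¹ ⇒ overall = 5/19 × 13/9 = 65/171

65/171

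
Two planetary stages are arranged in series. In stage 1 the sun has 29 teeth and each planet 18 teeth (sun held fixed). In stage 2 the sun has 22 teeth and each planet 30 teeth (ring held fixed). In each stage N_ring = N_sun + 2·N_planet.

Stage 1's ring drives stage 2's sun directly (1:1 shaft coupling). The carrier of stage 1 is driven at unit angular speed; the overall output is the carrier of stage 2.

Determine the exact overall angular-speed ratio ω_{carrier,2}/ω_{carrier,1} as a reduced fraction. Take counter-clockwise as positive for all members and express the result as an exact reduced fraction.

Stage 1: N_ring = 29 + 2·18 = 65
Stage 1: 29(ω_s−ω_c) = −65(ω_r−ω_c),  ω_s=0, ω_c=1
Stage 1: ω_r = 1 − (29/65)(0−1) = 94/65
  ⇒ ω_r¹/ω_c¹ = 94/65
Stage 2: N_ring = 22 + 2·30 = 82
Stage 2: 22(ω_s−ω_c) = −82(ω_r−ω_c),  ω_r=0, ω_s=1
Stage 2: 22(1−ω_c) = −82(0−ω_c)  ⇒  104ω_c = 22  ⇒  ω_c = 11/52
  ⇒ ω_c²/ω_s² = 11/52
Coupling ω_s² = ω_r¹ ⇒ overall = 94/65 × 11/52 = 517/1690

517/1690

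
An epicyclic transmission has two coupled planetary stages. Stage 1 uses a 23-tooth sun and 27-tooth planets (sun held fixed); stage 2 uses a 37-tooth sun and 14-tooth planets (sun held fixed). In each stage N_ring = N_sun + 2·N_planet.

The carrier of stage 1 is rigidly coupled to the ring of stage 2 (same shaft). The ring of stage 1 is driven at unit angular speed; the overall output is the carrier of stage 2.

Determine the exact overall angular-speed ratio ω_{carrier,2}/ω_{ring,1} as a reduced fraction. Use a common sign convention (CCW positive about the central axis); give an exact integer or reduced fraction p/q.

Stage 1: N_ring = 23 + 2·27 = 77
Stage 1: 23(ω_s−ω_c) = −77(ω_r−ω_c),  ω_s=0, ω_r=1
Stage 1: 23(0−ω_c) = −77(1−ω_c)  ⇒  100ω_c = 77  ⇒  ω_c = 77/100
  ⇒ ω_c¹/ω_r¹ = 77/100
Stage 2: N_ring = 37 + 2·14 = 65
Stage 2: 37(ω_s−ω_c) = −65(ω_r−ω_c),  ω_s=0, ω_r=1
Stage 2: 37(0−ω_c) = −65(1−ω_c)  ⇒  102ω_c = 65  ⇒  ω_c = 65/102
  ⇒ ω_c²/ω_r² = 65/102
Coupling ω_r² = ω_c¹ ⇒ overall = 77/100 × 65/102 = 1001/2040

1001/2040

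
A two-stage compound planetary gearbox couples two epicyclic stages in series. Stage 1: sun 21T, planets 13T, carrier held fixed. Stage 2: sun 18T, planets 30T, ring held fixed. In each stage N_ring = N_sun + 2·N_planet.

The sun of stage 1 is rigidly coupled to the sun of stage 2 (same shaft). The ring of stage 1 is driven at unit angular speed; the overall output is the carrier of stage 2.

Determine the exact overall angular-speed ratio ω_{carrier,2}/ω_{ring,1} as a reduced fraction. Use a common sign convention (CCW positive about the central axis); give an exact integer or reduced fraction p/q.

Stage 1: N_ring = 21 + 2·13 = 47
Stage 1: 21(ω_s−ω_c) = −47(ω_r−ω_c),  ω_c=0, ω_r=1
Stage 1: ω_s = 0 − (47/21)(1−0) = -47/21
  ⇒ ω_s¹/ω_r¹ = -47/21
Stage 2: N_ring = 18 + 2·30 = 78
Stage 2: 18(ω_s−ω_c) = −78(ω_r−ω_c),  ω_r=0, ω_s=1
Stage 2: 18(1−ω_c) = −78(0−ω_c)  ⇒  96ω_c = 18  ⇒  ω_c = 3/16
  ⇒ ω_c²/ω_s² = 3/16
Coupling ω_s² = ω_s¹ ⇒ overall = -47/21 × 3/16 = -47/112

-47/112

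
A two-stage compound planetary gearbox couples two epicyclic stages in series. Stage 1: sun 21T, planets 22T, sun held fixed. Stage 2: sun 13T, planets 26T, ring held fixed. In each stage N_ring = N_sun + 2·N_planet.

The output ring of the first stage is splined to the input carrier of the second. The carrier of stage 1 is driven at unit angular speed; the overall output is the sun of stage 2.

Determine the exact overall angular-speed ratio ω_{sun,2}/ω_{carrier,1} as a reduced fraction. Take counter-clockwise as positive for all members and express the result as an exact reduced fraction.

Stage 1: N_ring = 21 + 2·22 = 65
Stage 1: 21(ω_s−ω_c) = −65(ω_r−ω_c),  ω_s=0, ω_c=1
Stage 1: ω_r = 1 − (21/65)(0−1) = 86/65
  ⇒ ω_r¹/ω_c¹ = 86/65
Stage 2: N_ring = 13 + 2·26 = 65
Stage 2: 13(ω_s−ω_c) = −65(ω_r−ω_c),  ω_r=0, ω_c=1
Stage 2: ω_s = 1 − (65/13)(0−1) = 6
  ⇒ ω_s²/ω_c² = 6
Coupling ω_c² = ω_r¹ ⇒ overall = 86/65 × 6 = 516/65

516/65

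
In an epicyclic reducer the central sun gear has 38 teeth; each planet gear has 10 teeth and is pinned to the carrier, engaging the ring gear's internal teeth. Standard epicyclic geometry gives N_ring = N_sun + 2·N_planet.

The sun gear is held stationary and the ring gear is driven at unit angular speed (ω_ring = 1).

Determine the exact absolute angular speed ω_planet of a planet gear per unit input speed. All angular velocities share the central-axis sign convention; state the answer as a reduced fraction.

29/10

N_ring = 38 + 2·10 = 58
38(ω_s−ω_c) = −58(ω_r−ω_c),  ω_s=0, ω_r=1
38(0−ω_c) = −58(1−ω_c)  ⇒  96ω_c = 58  ⇒  ω_c = 29/48
sun–planet: 38·(0−29/48) = −10·(ω_p−ω_c)  ⇒  ω_p−ω_c = −(38/10)·(-29/48) = 551/240
ω_p = 29/48 + 551/240 = 29/10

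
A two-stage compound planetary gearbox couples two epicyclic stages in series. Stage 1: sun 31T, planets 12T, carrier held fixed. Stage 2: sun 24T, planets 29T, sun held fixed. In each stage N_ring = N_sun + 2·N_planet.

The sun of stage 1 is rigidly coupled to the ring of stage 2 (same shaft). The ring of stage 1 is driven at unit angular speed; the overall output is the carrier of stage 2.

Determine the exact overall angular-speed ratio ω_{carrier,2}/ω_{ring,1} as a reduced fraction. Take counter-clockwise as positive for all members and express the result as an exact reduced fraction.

Stage 1: N_ring = 31 + 2·12 = 55
Stage 1: 31(ω_s−ω_c) = −55(ω_r−ω_c),  ω_c=0, ω_r=1
Stage 1: ω_s = 0 − (55/31)(1−0) = -55/31
  ⇒ ω_s¹/ω_r¹ = -55/31
Stage 2: N_ring = 24 + 2·29 = 82
Stage 2: 24(ω_s−ω_c) = −82(ω_r−ω_c),  ω_s=0, ω_r=1
Stage 2: 24(0−ω_c) = −82(1−ω_c)  ⇒  106ω_c = 82  ⇒  ω_c = 41/53
  ⇒ ω_c²/ω_r² = 41/53
Coupling ω_r² = ω_s¹ ⇒ overall = -55/31 × 41/53 = -2255/1643

-2255/1643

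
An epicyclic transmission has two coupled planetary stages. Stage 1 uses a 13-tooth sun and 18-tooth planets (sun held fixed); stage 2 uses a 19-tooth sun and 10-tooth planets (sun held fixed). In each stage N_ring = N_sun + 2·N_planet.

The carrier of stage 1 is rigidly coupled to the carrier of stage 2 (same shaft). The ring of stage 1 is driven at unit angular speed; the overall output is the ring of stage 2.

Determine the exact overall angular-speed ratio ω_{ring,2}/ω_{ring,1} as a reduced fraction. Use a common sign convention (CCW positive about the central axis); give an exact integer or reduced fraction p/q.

1421/1209

Stage 1: N_ring = 13 + 2·18 = 49
Stage 1: 13(ω_s−ω_c) = −49(ω_r−ω_c),  ω_s=0, ω_r=1
Stage 1: 13(0−ω_c) = −49(1−ω_c)  ⇒  62ω_c = 49  ⇒  ω_c = 49/62
  ⇒ ω_c¹/ω_r¹ = 49/62
Stage 2: N_ring = 19 + 2·10 = 39
Stage 2: 19(ω_s−ω_c) = −39(ω_r−ω_c),  ω_s=0, ω_c=1
Stage 2: ω_r = 1 − (19/39)(0−1) = 58/39
  ⇒ ω_r²/ω_c² = 58/39
Coupling ω_c² = ω_c¹ ⇒ overall = 49/62 × 58/39 = 1421/1209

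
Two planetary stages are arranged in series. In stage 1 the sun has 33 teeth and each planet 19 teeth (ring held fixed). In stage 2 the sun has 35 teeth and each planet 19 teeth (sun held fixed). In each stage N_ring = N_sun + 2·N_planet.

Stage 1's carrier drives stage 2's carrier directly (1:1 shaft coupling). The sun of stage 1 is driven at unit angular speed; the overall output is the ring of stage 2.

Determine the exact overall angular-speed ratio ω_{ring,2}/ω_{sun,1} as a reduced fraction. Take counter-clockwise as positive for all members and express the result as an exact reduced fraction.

Stage 1: N_ring = 33 + 2·19 = 71
Stage 1: 33(ω_s−ω_c) = −71(ω_r−ω_c),  ω_r=0, ω_s=1
Stage 1: 33(1−ω_c) = −71(0−ω_c)  ⇒  104ω_c = 33  ⇒  ω_c = 33/104
  ⇒ ω_c¹/ω_s¹ = 33/104
Stage 2: N_ring = 35 + 2·19 = 73
Stage 2: 35(ω_s−ω_c) = −73(ω_r−ω_c),  ω_s=0, ω_c=1
Stage 2: ω_r = 1 − (35/73)(0−1) = 108/73
  ⇒ ω_r²/ω_c² = 108/73
Coupling ω_c² = ω_c¹ ⇒ overall = 33/104 × 108/73 = 891/1898

891/1898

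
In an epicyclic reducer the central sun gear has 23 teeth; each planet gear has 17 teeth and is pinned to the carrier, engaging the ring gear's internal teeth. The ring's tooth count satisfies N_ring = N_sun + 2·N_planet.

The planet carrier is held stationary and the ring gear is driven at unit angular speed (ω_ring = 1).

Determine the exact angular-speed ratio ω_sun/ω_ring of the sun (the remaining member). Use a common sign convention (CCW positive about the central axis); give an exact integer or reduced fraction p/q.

-57/23

N_ring = 23 + 2·17 = 57
23(ω_s−ω_c) = −57(ω_r−ω_c),  ω_c=0, ω_r=1
ω_s = 0 − (57/23)(1−0) = -57/23
ω_s/ω_r = -57/23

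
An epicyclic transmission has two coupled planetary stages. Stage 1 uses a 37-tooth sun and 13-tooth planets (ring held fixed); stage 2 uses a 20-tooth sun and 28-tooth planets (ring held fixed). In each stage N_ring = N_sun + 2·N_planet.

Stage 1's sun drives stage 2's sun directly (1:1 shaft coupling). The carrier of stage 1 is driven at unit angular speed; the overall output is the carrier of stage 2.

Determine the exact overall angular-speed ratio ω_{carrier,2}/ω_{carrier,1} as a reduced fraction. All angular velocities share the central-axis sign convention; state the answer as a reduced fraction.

125/222

Stage 1: N_ring = 37 + 2·13 = 63
Stage 1: 37(ω_s−ω_c) = −63(ω_r−ω_c),  ω_r=0, ω_c=1
Stage 1: ω_s = 1 − (63/37)(0−1) = 100/37
  ⇒ ω_s¹/ω_c¹ = 100/37
Stage 2: N_ring = 20 + 2·28 = 76
Stage 2: 20(ω_s−ω_c) = −76(ω_r−ω_c),  ω_r=0, ω_s=1
Stage 2: 20(1−ω_c) = −76(0−ω_c)  ⇒  96ω_c = 20  ⇒  ω_c = 5/24
  ⇒ ω_c²/ω_s² = 5/24
Coupling ω_s² = ω_s¹ ⇒ overall = 100/37 × 5/24 = 125/222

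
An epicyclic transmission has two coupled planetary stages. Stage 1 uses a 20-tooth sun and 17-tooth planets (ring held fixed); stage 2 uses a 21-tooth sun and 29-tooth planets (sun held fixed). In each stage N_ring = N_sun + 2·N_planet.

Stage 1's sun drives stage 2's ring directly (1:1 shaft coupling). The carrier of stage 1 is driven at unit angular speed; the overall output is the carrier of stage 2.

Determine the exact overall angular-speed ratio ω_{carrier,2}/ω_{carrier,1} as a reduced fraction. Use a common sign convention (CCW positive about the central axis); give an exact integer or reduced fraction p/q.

2923/1000

Stage 1: N_ring = 20 + 2·17 = 54
Stage 1: 20(ω_s−ω_c) = −54(ω_r−ω_c),  ω_r=0, ω_c=1
Stage 1: ω_s = 1 − (54/20)(0−1) = 37/10
  ⇒ ω_s¹/ω_c¹ = 37/10
Stage 2: N_ring = 21 + 2·29 = 79
Stage 2: 21(ω_s−ω_c) = −79(ω_r−ω_c),  ω_s=0, ω_r=1
Stage 2: 21(0−ω_c) = −79(1−ω_c)  ⇒  100ω_c = 79  ⇒  ω_c = 79/100
  ⇒ ω_c²/ω_r² = 79/100
Coupling ω_r² = ω_s¹ ⇒ overall = 37/10 × 79/100 = 2923/1000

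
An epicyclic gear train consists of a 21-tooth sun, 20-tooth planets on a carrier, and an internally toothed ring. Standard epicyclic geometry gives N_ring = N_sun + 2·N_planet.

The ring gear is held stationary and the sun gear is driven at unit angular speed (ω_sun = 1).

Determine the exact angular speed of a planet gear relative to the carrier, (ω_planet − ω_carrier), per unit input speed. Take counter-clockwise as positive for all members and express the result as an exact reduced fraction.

N_ring = 21 + 2·20 = 61
21(ω_s−ω_c) = −61(ω_r−ω_c),  ω_r=0, ω_s=1
21(1−ω_c) = −61(0−ω_c)  ⇒  82ω_c = 21  ⇒  ω_c = 21/82
sun–planet: 21·(1−21/82) = −20·(ω_p−ω_c)  ⇒  ω_p−ω_c = −(21/20)·(61/82) = -1281/1640

-1281/1640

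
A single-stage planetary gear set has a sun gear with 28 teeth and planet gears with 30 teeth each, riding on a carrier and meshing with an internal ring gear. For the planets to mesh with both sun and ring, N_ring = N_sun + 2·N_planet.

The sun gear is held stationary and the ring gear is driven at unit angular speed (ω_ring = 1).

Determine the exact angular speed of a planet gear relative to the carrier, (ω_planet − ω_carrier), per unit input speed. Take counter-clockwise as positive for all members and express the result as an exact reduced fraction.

308/435

N_ring = 28 + 2·30 = 88
28(ω_s−ω_c) = −88(ω_r−ω_c),  ω_s=0, ω_r=1
28(0−ω_c) = −88(1−ω_c)  ⇒  116ω_c = 88  ⇒  ω_c = 22/29
sun–planet: 28·(0−22/29) = −30·(ω_p−ω_c)  ⇒  ω_p−ω_c = −(28/30)·(-22/29) = 308/435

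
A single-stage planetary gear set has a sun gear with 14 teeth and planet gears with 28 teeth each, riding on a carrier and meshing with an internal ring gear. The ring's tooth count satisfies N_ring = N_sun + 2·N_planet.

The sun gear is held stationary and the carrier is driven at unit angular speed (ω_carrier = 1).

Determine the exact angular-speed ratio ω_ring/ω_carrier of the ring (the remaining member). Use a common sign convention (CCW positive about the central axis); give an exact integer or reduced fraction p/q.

N_ring = 14 + 2·28 = 70
14(ω_s−ω_c) = −70(ω_r−ω_c),  ω_s=0, ω_c=1
ω_r = 1 − (14/70)(0−1) = 6/5
ω_r/ω_c = 6/5

6/5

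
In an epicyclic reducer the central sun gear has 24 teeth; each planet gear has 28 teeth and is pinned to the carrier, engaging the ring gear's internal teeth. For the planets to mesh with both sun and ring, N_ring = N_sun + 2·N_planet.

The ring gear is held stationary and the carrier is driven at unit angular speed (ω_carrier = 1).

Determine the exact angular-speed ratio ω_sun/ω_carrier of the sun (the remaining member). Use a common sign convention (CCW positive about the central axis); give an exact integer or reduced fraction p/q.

13/3

N_ring = 24 + 2·28 = 80
24(ω_s−ω_c) = −80(ω_r−ω_c),  ω_r=0, ω_c=1
ω_s = 1 − (80/24)(0−1) = 13/3
ω_s/ω_c = 13/3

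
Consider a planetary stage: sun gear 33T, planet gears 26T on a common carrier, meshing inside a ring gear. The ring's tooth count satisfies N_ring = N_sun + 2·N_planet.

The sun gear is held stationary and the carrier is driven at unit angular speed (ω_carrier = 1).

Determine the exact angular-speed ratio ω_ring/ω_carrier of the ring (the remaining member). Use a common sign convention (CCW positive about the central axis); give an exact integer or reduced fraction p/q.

N_ring = 33 + 2·26 = 85
33(ω_s−ω_c) = −85(ω_r−ω_c),  ω_s=0, ω_c=1
ω_r = 1 − (33/85)(0−1) = 118/85
ω_r/ω_c = 118/85

118/85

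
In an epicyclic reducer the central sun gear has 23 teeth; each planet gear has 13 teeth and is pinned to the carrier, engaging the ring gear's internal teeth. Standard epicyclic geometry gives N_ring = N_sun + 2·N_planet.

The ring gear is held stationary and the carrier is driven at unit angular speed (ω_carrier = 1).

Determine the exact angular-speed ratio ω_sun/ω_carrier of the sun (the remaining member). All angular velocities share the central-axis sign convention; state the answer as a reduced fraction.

72/23

N_ring = 23 + 2·13 = 49
23(ω_s−ω_c) = −49(ω_r−ω_c),  ω_r=0, ω_c=1
ω_s = 1 − (49/23)(0−1) = 72/23
ω_s/ω_c = 72/23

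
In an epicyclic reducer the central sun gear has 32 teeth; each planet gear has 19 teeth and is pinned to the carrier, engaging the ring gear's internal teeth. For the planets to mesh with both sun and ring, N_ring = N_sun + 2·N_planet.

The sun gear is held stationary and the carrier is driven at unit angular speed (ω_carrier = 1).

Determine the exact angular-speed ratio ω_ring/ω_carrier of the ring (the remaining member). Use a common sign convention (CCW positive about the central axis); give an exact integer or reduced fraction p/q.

N_ring = 32 + 2·19 = 70
32(ω_s−ω_c) = −70(ω_r−ω_c),  ω_s=0, ω_c=1
ω_r = 1 − (32/70)(0−1) = 51/35
ω_r/ω_c = 51/35

51/35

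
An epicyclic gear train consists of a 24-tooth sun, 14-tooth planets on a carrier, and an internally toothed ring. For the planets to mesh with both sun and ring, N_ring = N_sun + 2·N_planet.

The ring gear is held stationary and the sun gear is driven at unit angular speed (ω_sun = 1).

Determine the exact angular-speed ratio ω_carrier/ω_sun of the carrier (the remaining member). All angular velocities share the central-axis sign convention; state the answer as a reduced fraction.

6/19

N_ring = 24 + 2·14 = 52
24(ω_s−ω_c) = −52(ω_r−ω_c),  ω_r=0, ω_s=1
24(1−ω_c) = −52(0−ω_c)  ⇒  76ω_c = 24  ⇒  ω_c = 6/19
ω_c/ω_s = 6/19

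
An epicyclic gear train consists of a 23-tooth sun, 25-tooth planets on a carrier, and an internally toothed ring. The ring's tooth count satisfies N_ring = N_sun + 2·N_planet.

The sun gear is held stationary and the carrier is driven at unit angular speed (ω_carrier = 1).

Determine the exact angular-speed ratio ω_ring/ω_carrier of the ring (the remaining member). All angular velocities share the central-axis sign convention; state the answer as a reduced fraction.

N_ring = 23 + 2·25 = 73
23(ω_s−ω_c) = −73(ω_r−ω_c),  ω_s=0, ω_c=1
ω_r = 1 − (23/73)(0−1) = 96/73
ω_r/ω_c = 96/73

96/73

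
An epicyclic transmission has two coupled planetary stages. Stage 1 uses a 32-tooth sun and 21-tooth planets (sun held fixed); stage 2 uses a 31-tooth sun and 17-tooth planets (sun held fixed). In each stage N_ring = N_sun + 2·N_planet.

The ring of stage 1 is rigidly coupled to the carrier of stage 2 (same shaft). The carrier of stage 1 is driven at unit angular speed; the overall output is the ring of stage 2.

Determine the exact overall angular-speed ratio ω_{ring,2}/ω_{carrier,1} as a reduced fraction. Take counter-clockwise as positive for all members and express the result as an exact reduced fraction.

Stage 1: N_ring = 32 + 2·21 = 74
Stage 1: 32(ω_s−ω_c) = −74(ω_r−ω_c),  ω_s=0, ω_c=1
Stage 1: ω_r = 1 − (32/74)(0−1) = 53/37
  ⇒ ω_r¹/ω_c¹ = 53/37
Stage 2: N_ring = 31 + 2·17 = 65
Stage 2: 31(ω_s−ω_c) = −65(ω_r−ω_c),  ω_s=0, ω_c=1
Stage 2: ω_r = 1 − (31/65)(0−1) = 96/65
  ⇒ ω_r²/ω_c² = 96/65
Coupling ω_c² = ω_r¹ ⇒ overall = 53/37 × 96/65 = 5088/2405

5088/2405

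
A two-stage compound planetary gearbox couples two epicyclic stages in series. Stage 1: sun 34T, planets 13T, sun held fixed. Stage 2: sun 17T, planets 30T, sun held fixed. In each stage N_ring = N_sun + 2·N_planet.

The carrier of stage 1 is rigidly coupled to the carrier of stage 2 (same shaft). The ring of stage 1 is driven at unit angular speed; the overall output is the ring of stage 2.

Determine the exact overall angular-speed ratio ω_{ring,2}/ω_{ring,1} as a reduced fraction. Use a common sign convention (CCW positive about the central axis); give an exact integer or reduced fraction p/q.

Stage 1: N_ring = 34 + 2·13 = 60
Stage 1: 34(ω_s−ω_c) = −60(ω_r−ω_c),  ω_s=0, ω_r=1
Stage 1: 34(0−ω_c) = −60(1−ω_c)  ⇒  94ω_c = 60  ⇒  ω_c = 30/47
  ⇒ ω_c¹/ω_r¹ = 30/47
Stage 2: N_ring = 17 + 2·30 = 77
Stage 2: 17(ω_s−ω_c) = −77(ω_r−ω_c),  ω_s=0, ω_c=1
Stage 2: ω_r = 1 − (17/77)(0−1) = 94/77
  ⇒ ω_r²/ω_c² = 94/77
Coupling ω_c² = ω_c¹ ⇒ overall = 30/47 × 94/77 = 60/77

60/77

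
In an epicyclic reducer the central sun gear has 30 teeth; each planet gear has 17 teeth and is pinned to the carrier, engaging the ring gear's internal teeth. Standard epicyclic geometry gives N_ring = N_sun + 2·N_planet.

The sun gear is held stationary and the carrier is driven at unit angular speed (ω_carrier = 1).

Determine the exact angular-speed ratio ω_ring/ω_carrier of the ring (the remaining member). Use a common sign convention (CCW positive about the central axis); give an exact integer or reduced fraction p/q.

47/32

N_ring = 30 + 2·17 = 64
30(ω_s−ω_c) = −64(ω_r−ω_c),  ω_s=0, ω_c=1
ω_r = 1 − (30/64)(0−1) = 47/32
ω_r/ω_c = 47/32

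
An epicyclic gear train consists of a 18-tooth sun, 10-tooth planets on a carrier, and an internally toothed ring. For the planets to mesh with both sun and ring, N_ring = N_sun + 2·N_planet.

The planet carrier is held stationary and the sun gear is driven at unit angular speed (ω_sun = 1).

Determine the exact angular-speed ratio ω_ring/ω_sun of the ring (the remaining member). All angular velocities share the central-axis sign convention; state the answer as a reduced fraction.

N_ring = 18 + 2·10 = 38
18(ω_s−ω_c) = −38(ω_r−ω_c),  ω_c=0, ω_s=1
ω_r = 0 − (18/38)(1−0) = -9/19
ω_r/ω_s = -9/19

-9/19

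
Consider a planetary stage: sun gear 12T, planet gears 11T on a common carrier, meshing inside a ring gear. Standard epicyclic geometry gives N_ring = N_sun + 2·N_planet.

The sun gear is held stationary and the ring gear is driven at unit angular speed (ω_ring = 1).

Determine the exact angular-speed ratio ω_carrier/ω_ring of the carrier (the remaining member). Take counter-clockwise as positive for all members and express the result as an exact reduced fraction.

N_ring = 12 + 2·11 = 34
12(ω_s−ω_c) = −34(ω_r−ω_c),  ω_s=0, ω_r=1
12(0−ω_c) = −34(1−ω_c)  ⇒  46ω_c = 34  ⇒  ω_c = 17/23
ω_c/ω_r = 17/23

17/23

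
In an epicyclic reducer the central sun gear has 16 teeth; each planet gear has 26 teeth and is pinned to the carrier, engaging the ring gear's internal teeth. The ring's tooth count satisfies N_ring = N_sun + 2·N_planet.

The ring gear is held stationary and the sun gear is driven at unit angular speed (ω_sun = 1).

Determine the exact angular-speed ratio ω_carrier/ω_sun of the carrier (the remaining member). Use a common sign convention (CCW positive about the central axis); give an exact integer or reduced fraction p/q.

N_ring = 16 + 2·26 = 68
16(ω_s−ω_c) = −68(ω_r−ω_c),  ω_r=0, ω_s=1
16(1−ω_c) = −68(0−ω_c)  ⇒  84ω_c = 16  ⇒  ω_c = 4/21
ω_c/ω_s = 4/21

4/21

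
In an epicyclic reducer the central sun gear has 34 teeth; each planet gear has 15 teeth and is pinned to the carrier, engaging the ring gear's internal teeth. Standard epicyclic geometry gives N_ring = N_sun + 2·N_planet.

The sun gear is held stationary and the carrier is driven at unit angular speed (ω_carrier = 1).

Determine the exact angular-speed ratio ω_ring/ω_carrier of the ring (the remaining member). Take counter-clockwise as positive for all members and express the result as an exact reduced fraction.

N_ring = 34 + 2·15 = 64
34(ω_s−ω_c) = −64(ω_r−ω_c),  ω_s=0, ω_c=1
ω_r = 1 − (34/64)(0−1) = 49/32
ω_r/ω_c = 49/32

49/32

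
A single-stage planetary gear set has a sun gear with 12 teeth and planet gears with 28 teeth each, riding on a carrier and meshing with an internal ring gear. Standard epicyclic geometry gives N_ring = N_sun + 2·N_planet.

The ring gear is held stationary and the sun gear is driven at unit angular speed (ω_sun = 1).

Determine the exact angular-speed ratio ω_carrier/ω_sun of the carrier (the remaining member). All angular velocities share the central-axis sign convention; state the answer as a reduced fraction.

N_ring = 12 + 2·28 = 68
12(ω_s−ω_c) = −68(ω_r−ω_c),  ω_r=0, ω_s=1
12(1−ω_c) = −68(0−ω_c)  ⇒  80ω_c = 12  ⇒  ω_c = 3/20
ω_c/ω_s = 3/20

3/20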